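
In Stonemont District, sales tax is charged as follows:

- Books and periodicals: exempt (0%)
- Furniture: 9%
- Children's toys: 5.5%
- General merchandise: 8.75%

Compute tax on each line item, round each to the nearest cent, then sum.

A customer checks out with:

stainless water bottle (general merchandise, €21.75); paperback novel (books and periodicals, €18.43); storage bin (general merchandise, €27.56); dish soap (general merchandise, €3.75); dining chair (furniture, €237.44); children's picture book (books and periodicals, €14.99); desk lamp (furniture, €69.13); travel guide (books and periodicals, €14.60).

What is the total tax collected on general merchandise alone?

Stainless water bottle €21.75: general merchandise → 8.75% → €1.90
Storage bin €27.56: general merchandise → 8.75% → €2.41
Dish soap €3.75: general merchandise → 8.75% → €0.33
Tax on general merchandise = €1.90 + €2.41 + €0.33 = €4.64

€4.64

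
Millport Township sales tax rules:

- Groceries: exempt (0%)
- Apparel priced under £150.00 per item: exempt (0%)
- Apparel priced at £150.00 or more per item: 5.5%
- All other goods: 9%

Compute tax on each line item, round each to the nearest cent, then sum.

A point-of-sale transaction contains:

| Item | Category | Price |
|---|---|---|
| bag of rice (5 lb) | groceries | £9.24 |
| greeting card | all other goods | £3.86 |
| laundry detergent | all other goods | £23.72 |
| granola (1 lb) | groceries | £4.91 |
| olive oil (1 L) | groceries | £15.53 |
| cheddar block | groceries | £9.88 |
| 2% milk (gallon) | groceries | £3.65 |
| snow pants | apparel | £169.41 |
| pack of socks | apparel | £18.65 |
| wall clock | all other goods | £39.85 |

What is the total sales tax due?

Bag of rice (5 lb) £9.24: groceries → 0% → £0.00
Greeting card £3.86: all other goods → 9% → £0.35
Laundry detergent £23.72: all other goods → 9% → £2.13
Granola (1 lb) £4.91: groceries → 0% → £0.00
Olive oil (1 L) £15.53: groceries → 0% → £0.00
Cheddar block £9.88: groceries → 0% → £0.00
2% milk (gallon) £3.65: groceries → 0% → £0.00
Snow pants £169.41: apparel, £150.00 or more → 5.5% → £9.32
Pack of socks £18.65: apparel, under £150.00 → 0% → £0.00
Wall clock £39.85: all other goods → 9% → £3.59
Total tax = £0.35 + £2.13 + £9.32 + £3.59 = £15.39

£15.39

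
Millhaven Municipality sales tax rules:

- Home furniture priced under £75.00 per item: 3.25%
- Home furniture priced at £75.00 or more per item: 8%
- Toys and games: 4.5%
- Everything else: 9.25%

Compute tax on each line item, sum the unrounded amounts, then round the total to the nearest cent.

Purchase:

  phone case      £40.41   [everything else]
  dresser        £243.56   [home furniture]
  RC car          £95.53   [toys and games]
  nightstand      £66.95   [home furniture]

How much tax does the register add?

£29.70

Phone case £40.41: everything else → 9.25% → £3.737925
Dresser £243.56: home furniture, £75.00 or more → 8% → £19.4848
RC car £95.53: toys and games → 4.5% → £4.29885
Nightstand £66.95: home furniture, under £75.00 → 3.25% → £2.175875
Unrounded tax sum = £29.69745 → £29.70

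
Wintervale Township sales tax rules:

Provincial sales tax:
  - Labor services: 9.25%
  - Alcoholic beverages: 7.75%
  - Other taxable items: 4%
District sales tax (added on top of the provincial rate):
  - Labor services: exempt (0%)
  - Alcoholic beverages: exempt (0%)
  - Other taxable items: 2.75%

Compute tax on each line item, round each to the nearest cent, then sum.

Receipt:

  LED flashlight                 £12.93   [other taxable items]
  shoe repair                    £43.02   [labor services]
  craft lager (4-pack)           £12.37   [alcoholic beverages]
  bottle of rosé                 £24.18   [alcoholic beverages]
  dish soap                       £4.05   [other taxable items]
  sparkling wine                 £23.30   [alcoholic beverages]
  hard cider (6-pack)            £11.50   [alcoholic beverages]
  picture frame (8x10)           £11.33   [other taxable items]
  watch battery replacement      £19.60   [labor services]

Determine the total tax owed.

£13.22

LED flashlight £12.93: other taxable items → 4% + 2.75% district = 6.75% → £0.87
Shoe repair £43.02: labor services → 9.25% + 0% district = 9.25% → £3.98
Craft lager (4-pack) £12.37: alcoholic beverages → 7.75% + 0% district = 7.75% → £0.96
Bottle of rosé £24.18: alcoholic beverages → 7.75% + 0% district = 7.75% → £1.87
Dish soap £4.05: other taxable items → 4% + 2.75% district = 6.75% → £0.27
Sparkling wine £23.30: alcoholic beverages → 7.75% + 0% district = 7.75% → £1.81
Hard cider (6-pack) £11.50: alcoholic beverages → 7.75% + 0% district = 7.75% → £0.89
Picture frame (8x10) £11.33: other taxable items → 4% + 2.75% district = 6.75% → £0.76
Watch battery replacement £19.60: labor services → 9.25% + 0% district = 9.25% → £1.81
Total tax = £0.87 + £3.98 + £0.96 + £1.87 + £0.27 + £1.81 + £0.89 + £0.76 + £1.81 = £13.22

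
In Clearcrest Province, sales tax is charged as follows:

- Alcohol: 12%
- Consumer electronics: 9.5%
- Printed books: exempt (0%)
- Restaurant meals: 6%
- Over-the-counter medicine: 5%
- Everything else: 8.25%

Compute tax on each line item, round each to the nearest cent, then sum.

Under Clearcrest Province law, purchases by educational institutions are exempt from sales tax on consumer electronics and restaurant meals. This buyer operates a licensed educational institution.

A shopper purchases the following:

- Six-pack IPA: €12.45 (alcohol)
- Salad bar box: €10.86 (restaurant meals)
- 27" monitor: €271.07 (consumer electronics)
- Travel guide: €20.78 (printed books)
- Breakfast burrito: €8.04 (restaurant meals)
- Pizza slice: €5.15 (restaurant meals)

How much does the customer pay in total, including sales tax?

Six-pack IPA €12.45: alcohol → 12% → €1.49
Salad bar box €10.86: restaurant meals, buyer-exempt → 0% → €0.00
27" monitor €271.07: consumer electronics, buyer-exempt → 0% → €0.00
Travel guide €20.78: printed books → 0% → €0.00
Breakfast burrito €8.04: restaurant meals, buyer-exempt → 0% → €0.00
Pizza slice €5.15: restaurant meals, buyer-exempt → 0% → €0.00
Subtotal = €328.35; tax = €1.49; total due = €329.84

€329.84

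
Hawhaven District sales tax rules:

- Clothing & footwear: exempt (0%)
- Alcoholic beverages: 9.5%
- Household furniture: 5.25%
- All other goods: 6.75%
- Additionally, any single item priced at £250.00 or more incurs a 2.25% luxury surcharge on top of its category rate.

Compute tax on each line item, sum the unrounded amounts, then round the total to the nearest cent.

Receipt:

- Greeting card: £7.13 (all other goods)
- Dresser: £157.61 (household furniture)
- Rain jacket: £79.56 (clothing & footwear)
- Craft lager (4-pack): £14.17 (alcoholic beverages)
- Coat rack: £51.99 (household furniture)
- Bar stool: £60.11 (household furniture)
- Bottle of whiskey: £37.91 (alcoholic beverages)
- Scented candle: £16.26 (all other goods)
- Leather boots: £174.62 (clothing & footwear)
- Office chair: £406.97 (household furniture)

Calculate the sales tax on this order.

Greeting card £7.13: all other goods → 6.75% → £0.481275
Dresser £157.61: household furniture → 5.25% → £8.274525
Rain jacket £79.56: clothing & footwear → 0% → £0.00
Craft lager (4-pack) £14.17: alcoholic beverages → 9.5% → £1.34615
Coat rack £51.99: household furniture → 5.25% → £2.729475
Bar stool £60.11: household furniture → 5.25% → £3.155775
Bottle of whiskey £37.91: alcoholic beverages → 9.5% → £3.60145
Scented candle £16.26: all other goods → 6.75% → £1.09755
Leather boots £174.62: clothing & footwear → 0% → £0.00
Office chair £406.97: household furniture → 5.25% + 2.25% surcharge = 7.5% → £30.52275
Unrounded tax sum = £51.20895 → £51.21

£51.21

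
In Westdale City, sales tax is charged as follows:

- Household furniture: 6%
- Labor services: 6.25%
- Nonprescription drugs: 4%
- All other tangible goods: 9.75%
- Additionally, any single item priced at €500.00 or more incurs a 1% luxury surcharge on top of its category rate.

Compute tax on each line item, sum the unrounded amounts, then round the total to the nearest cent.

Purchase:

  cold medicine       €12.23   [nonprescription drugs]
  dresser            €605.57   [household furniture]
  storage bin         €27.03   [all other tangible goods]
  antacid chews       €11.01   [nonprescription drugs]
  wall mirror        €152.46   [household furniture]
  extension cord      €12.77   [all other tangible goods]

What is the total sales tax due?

€56.35

Cold medicine €12.23: nonprescription drugs → 4% → €0.4892
Dresser €605.57: household furniture → 6% + 1% surcharge = 7% → €42.3899
Storage bin €27.03: all other tangible goods → 9.75% → €2.635425
Antacid chews €11.01: nonprescription drugs → 4% → €0.4404
Wall mirror €152.46: household furniture → 6% → €9.1476
Extension cord €12.77: all other tangible goods → 9.75% → €1.245075
Unrounded tax sum = €56.3476 → €56.35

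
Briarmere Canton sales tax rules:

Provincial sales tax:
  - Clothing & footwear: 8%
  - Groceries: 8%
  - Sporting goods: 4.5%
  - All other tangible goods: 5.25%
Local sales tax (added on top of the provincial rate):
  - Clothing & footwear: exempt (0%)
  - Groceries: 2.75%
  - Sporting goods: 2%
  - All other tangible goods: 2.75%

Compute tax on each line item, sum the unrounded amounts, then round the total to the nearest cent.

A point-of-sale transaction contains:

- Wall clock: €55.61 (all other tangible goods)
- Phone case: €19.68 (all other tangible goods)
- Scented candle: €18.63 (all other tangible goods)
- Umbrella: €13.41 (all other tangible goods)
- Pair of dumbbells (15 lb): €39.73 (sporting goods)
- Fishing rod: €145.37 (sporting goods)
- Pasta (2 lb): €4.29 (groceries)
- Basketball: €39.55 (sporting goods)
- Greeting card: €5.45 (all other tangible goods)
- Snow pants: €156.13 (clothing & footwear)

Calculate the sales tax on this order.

€36.58

Wall clock €55.61: all other tangible goods → 5.25% + 2.75% local = 8% → €4.4488
Phone case €19.68: all other tangible goods → 5.25% + 2.75% local = 8% → €1.5744
Scented candle €18.63: all other tangible goods → 5.25% + 2.75% local = 8% → €1.4904
Umbrella €13.41: all other tangible goods → 5.25% + 2.75% local = 8% → €1.0728
Pair of dumbbells (15 lb) €39.73: sporting goods → 4.5% + 2% local = 6.5% → €2.58245
Fishing rod €145.37: sporting goods → 4.5% + 2% local = 6.5% → €9.44905
Pasta (2 lb) €4.29: groceries → 8% + 2.75% local = 10.75% → €0.461175
Basketball €39.55: sporting goods → 4.5% + 2% local = 6.5% → €2.57075
Greeting card €5.45: all other tangible goods → 5.25% + 2.75% local = 8% → €0.436
Snow pants €156.13: clothing & footwear → 8% + 0% local = 8% → €12.4904
Unrounded tax sum = €36.576225 → €36.58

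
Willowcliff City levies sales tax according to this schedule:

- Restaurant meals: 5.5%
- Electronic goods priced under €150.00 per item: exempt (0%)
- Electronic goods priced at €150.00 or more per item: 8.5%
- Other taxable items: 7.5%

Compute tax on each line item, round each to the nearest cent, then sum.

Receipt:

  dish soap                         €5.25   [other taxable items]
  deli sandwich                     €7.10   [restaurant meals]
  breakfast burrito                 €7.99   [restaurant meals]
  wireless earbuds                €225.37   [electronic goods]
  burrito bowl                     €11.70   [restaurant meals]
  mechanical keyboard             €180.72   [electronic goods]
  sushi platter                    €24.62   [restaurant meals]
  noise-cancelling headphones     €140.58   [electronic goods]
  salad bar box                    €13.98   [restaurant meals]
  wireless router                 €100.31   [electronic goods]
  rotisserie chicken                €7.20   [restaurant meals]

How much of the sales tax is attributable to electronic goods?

€34.52

Wireless earbuds €225.37: electronic goods, €150.00 or more → 8.5% → €19.16
Mechanical keyboard €180.72: electronic goods, €150.00 or more → 8.5% → €15.36
Noise-cancelling headphones €140.58: electronic goods, under €150.00 → 0% → €0.00
Wireless router €100.31: electronic goods, under €150.00 → 0% → €0.00
Tax on electronic goods = €19.16 + €15.36 + €0.00 + €0.00 = €34.52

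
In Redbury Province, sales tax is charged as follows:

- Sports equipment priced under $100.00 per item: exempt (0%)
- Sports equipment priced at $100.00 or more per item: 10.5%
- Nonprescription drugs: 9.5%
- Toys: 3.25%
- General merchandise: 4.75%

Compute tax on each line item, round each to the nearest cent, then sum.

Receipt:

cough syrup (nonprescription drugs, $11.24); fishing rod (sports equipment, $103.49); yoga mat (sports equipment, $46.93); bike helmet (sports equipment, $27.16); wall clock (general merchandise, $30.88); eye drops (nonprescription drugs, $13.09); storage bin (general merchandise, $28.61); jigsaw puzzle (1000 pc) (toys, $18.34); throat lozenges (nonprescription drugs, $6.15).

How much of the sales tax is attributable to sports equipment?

$10.87

Fishing rod $103.49: sports equipment, $100.00 or more → 10.5% → $10.87
Yoga mat $46.93: sports equipment, under $100.00 → 0% → $0.00
Bike helmet $27.16: sports equipment, under $100.00 → 0% → $0.00
Tax on sports equipment = $10.87 + $0.00 + $0.00 = $10.87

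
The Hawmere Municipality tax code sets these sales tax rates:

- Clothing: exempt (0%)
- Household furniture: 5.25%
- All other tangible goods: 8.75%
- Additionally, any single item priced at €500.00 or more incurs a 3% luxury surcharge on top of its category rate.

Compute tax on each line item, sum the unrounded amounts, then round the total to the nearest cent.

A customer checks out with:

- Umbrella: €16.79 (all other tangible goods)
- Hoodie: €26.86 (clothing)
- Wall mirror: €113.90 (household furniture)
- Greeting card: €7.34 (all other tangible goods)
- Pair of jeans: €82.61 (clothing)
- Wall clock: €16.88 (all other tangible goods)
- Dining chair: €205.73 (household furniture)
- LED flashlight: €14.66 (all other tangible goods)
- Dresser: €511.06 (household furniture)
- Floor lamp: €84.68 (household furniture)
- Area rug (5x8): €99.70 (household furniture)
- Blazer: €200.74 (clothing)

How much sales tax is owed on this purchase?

€73.49

Umbrella €16.79: all other tangible goods → 8.75% → €1.469125
Hoodie €26.86: clothing → 0% → €0.00
Wall mirror €113.90: household furniture → 5.25% → €5.97975
Greeting card €7.34: all other tangible goods → 8.75% → €0.64225
Pair of jeans €82.61: clothing → 0% → €0.00
Wall clock €16.88: all other tangible goods → 8.75% → €1.477
Dining chair €205.73: household furniture → 5.25% → €10.800825
LED flashlight €14.66: all other tangible goods → 8.75% → €1.28275
Dresser €511.06: household furniture → 5.25% + 3% surcharge = 8.25% → €42.16245
Floor lamp €84.68: household furniture → 5.25% → €4.4457
Area rug (5x8) €99.70: household furniture → 5.25% → €5.23425
Blazer €200.74: clothing → 0% → €0.00
Unrounded tax sum = €73.4941 → €73.49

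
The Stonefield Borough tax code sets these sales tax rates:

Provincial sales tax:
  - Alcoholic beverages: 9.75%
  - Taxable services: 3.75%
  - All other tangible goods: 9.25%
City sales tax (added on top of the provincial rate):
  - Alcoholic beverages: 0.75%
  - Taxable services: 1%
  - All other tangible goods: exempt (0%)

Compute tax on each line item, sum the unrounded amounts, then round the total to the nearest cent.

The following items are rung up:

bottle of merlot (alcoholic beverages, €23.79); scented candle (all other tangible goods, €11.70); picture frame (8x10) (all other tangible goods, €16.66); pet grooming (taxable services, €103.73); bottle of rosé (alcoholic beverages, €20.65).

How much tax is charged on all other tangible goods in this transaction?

€2.62

Scented candle €11.70: all other tangible goods → 9.25% + 0% city = 9.25% → €1.08225
Picture frame (8x10) €16.66: all other tangible goods → 9.25% + 0% city = 9.25% → €1.54105
Tax on all other tangible goods: unrounded sum = €2.6233 → €2.62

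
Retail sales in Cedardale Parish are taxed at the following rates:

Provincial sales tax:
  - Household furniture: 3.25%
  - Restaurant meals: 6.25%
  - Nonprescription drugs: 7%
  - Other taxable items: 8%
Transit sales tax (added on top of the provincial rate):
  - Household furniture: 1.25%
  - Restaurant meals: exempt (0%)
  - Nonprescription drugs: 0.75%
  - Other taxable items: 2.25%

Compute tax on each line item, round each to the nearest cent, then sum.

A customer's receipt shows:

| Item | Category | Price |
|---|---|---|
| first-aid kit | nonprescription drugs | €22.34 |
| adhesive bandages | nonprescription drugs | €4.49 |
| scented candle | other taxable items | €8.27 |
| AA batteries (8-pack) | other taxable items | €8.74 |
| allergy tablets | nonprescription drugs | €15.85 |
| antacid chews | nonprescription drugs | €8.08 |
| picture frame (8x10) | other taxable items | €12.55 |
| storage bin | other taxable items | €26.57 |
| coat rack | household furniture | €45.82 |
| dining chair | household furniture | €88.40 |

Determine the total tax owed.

First-aid kit €22.34: nonprescription drugs → 7% + 0.75% transit = 7.75% → €1.73
Adhesive bandages €4.49: nonprescription drugs → 7% + 0.75% transit = 7.75% → €0.35
Scented candle €8.27: other taxable items → 8% + 2.25% transit = 10.25% → €0.85
AA batteries (8-pack) €8.74: other taxable items → 8% + 2.25% transit = 10.25% → €0.90
Allergy tablets €15.85: nonprescription drugs → 7% + 0.75% transit = 7.75% → €1.23
Antacid chews €8.08: nonprescription drugs → 7% + 0.75% transit = 7.75% → €0.63
Picture frame (8x10) €12.55: other taxable items → 8% + 2.25% transit = 10.25% → €1.29
Storage bin €26.57: other taxable items → 8% + 2.25% transit = 10.25% → €2.72
Coat rack €45.82: household furniture → 3.25% + 1.25% transit = 4.5% → €2.06
Dining chair €88.40: household furniture → 3.25% + 1.25% transit = 4.5% → €3.98
Total tax = €1.73 + €0.35 + €0.85 + €0.90 + €1.23 + €0.63 + €1.29 + €2.72 + €2.06 + €3.98 = €15.74

€15.74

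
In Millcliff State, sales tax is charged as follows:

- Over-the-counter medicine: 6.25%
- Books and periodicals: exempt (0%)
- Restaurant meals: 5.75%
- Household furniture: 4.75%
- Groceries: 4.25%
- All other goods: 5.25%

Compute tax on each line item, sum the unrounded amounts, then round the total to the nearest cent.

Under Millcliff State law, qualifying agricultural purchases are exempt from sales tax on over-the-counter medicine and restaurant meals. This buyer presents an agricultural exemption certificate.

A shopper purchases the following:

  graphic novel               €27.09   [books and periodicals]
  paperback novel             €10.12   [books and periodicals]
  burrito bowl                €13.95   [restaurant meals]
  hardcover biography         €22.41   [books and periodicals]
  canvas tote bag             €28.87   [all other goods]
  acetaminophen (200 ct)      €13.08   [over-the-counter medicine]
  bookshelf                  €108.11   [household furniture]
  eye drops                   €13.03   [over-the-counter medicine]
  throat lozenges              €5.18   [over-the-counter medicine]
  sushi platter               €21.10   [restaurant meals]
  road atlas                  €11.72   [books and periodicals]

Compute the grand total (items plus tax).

€281.31

Graphic novel €27.09: books and periodicals → 0% → €0.00
Paperback novel €10.12: books and periodicals → 0% → €0.00
Burrito bowl €13.95: restaurant meals, buyer-exempt → 0% → €0.00
Hardcover biography €22.41: books and periodicals → 0% → €0.00
Canvas tote bag €28.87: all other goods → 5.25% → €1.515675
Acetaminophen (200 ct) €13.08: over-the-counter medicine, buyer-exempt → 0% → €0.00
Bookshelf €108.11: household furniture → 4.75% → €5.135225
Eye drops €13.03: over-the-counter medicine, buyer-exempt → 0% → €0.00
Throat lozenges €5.18: over-the-counter medicine, buyer-exempt → 0% → €0.00
Sushi platter €21.10: restaurant meals, buyer-exempt → 0% → €0.00
Road atlas €11.72: books and periodicals → 0% → €0.00
Subtotal = €274.66; unrounded tax = €6.6509 → €6.65; total due = €281.31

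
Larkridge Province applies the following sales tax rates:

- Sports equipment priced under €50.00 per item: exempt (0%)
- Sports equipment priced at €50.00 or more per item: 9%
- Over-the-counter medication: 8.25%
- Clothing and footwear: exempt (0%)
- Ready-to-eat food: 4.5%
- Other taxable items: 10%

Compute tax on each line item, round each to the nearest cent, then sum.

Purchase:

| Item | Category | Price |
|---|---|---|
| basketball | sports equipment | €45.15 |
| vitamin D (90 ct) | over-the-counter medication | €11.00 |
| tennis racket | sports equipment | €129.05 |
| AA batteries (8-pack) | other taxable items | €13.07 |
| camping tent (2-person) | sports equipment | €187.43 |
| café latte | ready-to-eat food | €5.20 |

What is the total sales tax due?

€30.93

Basketball €45.15: sports equipment, under €50.00 → 0% → €0.00
Vitamin D (90 ct) €11.00: over-the-counter medication → 8.25% → €0.91
Tennis racket €129.05: sports equipment, €50.00 or more → 9% → €11.61
AA batteries (8-pack) €13.07: other taxable items → 10% → €1.31
Camping tent (2-person) €187.43: sports equipment, €50.00 or more → 9% → €16.87
Café latte €5.20: ready-to-eat food → 4.5% → €0.23
Total tax = €0.91 + €11.61 + €1.31 + €16.87 + €0.23 = €30.93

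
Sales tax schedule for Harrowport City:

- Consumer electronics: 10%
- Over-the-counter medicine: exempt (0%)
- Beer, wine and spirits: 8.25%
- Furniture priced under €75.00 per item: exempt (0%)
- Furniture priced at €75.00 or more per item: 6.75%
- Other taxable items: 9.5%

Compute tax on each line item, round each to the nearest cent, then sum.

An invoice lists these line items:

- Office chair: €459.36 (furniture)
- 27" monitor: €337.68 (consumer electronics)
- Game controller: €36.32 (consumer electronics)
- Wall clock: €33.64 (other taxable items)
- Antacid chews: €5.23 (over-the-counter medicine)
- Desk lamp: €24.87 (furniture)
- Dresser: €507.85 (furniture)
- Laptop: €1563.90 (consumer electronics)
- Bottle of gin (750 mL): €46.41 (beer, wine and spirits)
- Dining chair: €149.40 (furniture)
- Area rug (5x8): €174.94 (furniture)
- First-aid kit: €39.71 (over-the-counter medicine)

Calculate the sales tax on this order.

Office chair €459.36: furniture, €75.00 or more → 6.75% → €31.01
27" monitor €337.68: consumer electronics → 10% → €33.77
Game controller €36.32: consumer electronics → 10% → €3.63
Wall clock €33.64: other taxable items → 9.5% → €3.20
Antacid chews €5.23: over-the-counter medicine → 0% → €0.00
Desk lamp €24.87: furniture, under €75.00 → 0% → €0.00
Dresser €507.85: furniture, €75.00 or more → 6.75% → €34.28
Laptop €1563.90: consumer electronics → 10% → €156.39
Bottle of gin (750 mL) €46.41: beer, wine and spirits → 8.25% → €3.83
Dining chair €149.40: furniture, €75.00 or more → 6.75% → €10.08
Area rug (5x8) €174.94: furniture, €75.00 or more → 6.75% → €11.81
First-aid kit €39.71: over-the-counter medicine → 0% → €0.00
Total tax = €31.01 + €33.77 + €3.63 + €3.20 + €34.28 + €156.39 + €3.83 + €10.08 + €11.81 = €288.00

€288.00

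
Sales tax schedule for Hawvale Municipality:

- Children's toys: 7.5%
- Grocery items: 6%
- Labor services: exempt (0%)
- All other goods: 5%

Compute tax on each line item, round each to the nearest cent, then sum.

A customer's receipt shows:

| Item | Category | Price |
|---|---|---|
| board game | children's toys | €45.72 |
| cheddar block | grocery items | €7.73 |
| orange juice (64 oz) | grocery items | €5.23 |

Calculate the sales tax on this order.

Board game €45.72: children's toys → 7.5% → €3.43
Cheddar block €7.73: grocery items → 6% → €0.46
Orange juice (64 oz) €5.23: grocery items → 6% → €0.31
Total tax = €3.43 + €0.46 + €0.31 = €4.20

€4.20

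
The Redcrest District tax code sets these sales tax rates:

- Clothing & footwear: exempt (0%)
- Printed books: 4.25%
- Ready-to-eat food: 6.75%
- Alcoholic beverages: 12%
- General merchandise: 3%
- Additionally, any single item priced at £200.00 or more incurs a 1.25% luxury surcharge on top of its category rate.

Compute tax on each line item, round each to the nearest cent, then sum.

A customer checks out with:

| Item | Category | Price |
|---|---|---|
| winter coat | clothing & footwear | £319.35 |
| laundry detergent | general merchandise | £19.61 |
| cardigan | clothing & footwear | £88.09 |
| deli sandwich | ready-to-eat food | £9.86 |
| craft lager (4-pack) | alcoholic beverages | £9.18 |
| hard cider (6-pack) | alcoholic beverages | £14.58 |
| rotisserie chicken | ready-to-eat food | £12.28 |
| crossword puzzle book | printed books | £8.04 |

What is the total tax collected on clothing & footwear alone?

£3.99

Winter coat £319.35: clothing & footwear → 0% + 1.25% surcharge = 1.25% → £3.99
Cardigan £88.09: clothing & footwear → 0% → £0.00
Tax on clothing & footwear = £3.99 + £0.00 = £3.99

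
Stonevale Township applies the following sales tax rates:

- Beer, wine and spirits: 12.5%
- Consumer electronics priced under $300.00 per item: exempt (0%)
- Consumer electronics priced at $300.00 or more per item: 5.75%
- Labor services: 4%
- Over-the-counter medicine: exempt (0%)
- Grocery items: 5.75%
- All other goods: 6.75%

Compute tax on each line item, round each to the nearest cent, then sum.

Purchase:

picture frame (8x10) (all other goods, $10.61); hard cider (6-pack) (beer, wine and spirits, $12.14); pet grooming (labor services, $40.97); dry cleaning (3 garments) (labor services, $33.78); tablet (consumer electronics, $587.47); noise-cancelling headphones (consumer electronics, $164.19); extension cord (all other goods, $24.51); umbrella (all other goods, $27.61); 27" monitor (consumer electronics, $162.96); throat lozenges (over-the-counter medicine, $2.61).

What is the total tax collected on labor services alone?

$2.99

Pet grooming $40.97: labor services → 4% → $1.64
Dry cleaning (3 garments) $33.78: labor services → 4% → $1.35
Tax on labor services = $1.64 + $1.35 = $2.99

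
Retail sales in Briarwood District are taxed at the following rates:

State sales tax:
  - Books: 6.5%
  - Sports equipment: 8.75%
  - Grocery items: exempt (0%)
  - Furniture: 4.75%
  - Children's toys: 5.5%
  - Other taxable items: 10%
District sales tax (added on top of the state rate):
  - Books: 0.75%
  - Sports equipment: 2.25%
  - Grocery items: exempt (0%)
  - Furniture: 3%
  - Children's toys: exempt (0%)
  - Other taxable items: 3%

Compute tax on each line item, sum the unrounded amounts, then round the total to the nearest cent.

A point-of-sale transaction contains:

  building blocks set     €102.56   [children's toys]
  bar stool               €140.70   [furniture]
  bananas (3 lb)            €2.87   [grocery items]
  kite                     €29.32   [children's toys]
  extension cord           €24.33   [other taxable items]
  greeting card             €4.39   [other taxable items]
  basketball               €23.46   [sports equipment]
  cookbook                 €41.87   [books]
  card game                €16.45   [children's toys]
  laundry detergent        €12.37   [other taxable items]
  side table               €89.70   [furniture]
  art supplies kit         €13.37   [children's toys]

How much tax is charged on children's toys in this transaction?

€8.89

Building blocks set €102.56: children's toys → 5.5% + 0% district = 5.5% → €5.6408
Kite €29.32: children's toys → 5.5% + 0% district = 5.5% → €1.6126
Card game €16.45: children's toys → 5.5% + 0% district = 5.5% → €0.90475
Art supplies kit €13.37: children's toys → 5.5% + 0% district = 5.5% → €0.73535
Tax on children's toys: unrounded sum = €8.8935 → €8.89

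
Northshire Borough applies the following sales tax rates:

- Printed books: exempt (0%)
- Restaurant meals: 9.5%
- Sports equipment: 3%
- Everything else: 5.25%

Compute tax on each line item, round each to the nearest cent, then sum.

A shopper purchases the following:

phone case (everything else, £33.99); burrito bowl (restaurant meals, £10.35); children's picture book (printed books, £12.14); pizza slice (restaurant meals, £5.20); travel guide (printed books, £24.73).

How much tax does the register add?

Phone case £33.99: everything else → 5.25% → £1.78
Burrito bowl £10.35: restaurant meals → 9.5% → £0.98
Children's picture book £12.14: printed books → 0% → £0.00
Pizza slice £5.20: restaurant meals → 9.5% → £0.49
Travel guide £24.73: printed books → 0% → £0.00
Total tax = £1.78 + £0.98 + £0.49 = £3.25

£3.25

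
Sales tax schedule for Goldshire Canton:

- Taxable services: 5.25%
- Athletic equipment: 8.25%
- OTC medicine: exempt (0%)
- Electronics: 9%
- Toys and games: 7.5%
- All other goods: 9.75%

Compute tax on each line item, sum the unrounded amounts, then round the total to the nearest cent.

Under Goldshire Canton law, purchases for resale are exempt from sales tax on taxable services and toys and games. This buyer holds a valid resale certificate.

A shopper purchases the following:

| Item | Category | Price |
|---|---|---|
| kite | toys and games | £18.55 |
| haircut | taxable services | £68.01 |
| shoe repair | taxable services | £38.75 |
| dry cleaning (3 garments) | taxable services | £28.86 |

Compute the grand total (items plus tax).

£154.17

Kite £18.55: toys and games, buyer-exempt → 0% → £0.00
Haircut £68.01: taxable services, buyer-exempt → 0% → £0.00
Shoe repair £38.75: taxable services, buyer-exempt → 0% → £0.00
Dry cleaning (3 garments) £28.86: taxable services, buyer-exempt → 0% → £0.00
Subtotal = £154.17; unrounded tax = £0.00 → £0.00; total due = £154.17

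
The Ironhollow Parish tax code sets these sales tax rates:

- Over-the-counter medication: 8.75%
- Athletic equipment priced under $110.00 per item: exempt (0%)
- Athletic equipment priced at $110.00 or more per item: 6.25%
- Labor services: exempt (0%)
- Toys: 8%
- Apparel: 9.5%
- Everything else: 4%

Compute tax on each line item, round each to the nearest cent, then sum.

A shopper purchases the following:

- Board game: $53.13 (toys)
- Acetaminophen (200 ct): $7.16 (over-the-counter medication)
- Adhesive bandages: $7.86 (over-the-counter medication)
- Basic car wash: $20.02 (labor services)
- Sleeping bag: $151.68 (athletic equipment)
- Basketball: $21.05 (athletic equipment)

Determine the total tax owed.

Board game $53.13: toys → 8% → $4.25
Acetaminophen (200 ct) $7.16: over-the-counter medication → 8.75% → $0.63
Adhesive bandages $7.86: over-the-counter medication → 8.75% → $0.69
Basic car wash $20.02: labor services → 0% → $0.00
Sleeping bag $151.68: athletic equipment, $110.00 or more → 6.25% → $9.48
Basketball $21.05: athletic equipment, under $110.00 → 0% → $0.00
Total tax = $4.25 + $0.63 + $0.69 + $9.48 = $15.05

$15.05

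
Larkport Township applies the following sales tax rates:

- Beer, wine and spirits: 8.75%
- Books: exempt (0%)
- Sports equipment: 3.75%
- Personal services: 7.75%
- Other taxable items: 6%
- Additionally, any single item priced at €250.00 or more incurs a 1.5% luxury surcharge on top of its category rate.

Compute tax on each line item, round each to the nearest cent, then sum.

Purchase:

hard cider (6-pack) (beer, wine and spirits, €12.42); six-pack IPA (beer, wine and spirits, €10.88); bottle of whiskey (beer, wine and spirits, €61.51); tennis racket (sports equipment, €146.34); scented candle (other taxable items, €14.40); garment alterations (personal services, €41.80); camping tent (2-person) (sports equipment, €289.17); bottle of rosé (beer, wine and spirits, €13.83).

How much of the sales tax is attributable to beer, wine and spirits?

Hard cider (6-pack) €12.42: beer, wine and spirits → 8.75% → €1.09
Six-pack IPA €10.88: beer, wine and spirits → 8.75% → €0.95
Bottle of whiskey €61.51: beer, wine and spirits → 8.75% → €5.38
Bottle of rosé €13.83: beer, wine and spirits → 8.75% → €1.21
Tax on beer, wine and spirits = €1.09 + €0.95 + €5.38 + €1.21 = €8.63

€8.63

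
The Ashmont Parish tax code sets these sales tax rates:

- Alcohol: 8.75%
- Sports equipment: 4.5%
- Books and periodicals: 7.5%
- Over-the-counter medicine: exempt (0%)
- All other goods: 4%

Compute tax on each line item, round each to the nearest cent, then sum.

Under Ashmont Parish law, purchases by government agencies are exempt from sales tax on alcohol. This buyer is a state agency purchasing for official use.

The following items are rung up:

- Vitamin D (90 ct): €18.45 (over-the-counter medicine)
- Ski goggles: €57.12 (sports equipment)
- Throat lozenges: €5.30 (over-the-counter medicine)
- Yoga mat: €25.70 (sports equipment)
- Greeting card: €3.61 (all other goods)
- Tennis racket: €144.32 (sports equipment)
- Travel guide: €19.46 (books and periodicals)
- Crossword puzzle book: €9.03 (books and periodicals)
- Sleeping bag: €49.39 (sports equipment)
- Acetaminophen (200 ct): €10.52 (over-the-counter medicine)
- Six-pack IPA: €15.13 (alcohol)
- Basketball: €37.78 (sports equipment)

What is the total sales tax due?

Vitamin D (90 ct) €18.45: over-the-counter medicine → 0% → €0.00
Ski goggles €57.12: sports equipment → 4.5% → €2.57
Throat lozenges €5.30: over-the-counter medicine → 0% → €0.00
Yoga mat €25.70: sports equipment → 4.5% → €1.16
Greeting card €3.61: all other goods → 4% → €0.14
Tennis racket €144.32: sports equipment → 4.5% → €6.49
Travel guide €19.46: books and periodicals → 7.5% → €1.46
Crossword puzzle book €9.03: books and periodicals → 7.5% → €0.68
Sleeping bag €49.39: sports equipment → 4.5% → €2.22
Acetaminophen (200 ct) €10.52: over-the-counter medicine → 0% → €0.00
Six-pack IPA €15.13: alcohol, buyer-exempt → 0% → €0.00
Basketball €37.78: sports equipment → 4.5% → €1.70
Total tax = €2.57 + €1.16 + €0.14 + €6.49 + €1.46 + €0.68 + €2.22 + €1.70 = €16.42

€16.42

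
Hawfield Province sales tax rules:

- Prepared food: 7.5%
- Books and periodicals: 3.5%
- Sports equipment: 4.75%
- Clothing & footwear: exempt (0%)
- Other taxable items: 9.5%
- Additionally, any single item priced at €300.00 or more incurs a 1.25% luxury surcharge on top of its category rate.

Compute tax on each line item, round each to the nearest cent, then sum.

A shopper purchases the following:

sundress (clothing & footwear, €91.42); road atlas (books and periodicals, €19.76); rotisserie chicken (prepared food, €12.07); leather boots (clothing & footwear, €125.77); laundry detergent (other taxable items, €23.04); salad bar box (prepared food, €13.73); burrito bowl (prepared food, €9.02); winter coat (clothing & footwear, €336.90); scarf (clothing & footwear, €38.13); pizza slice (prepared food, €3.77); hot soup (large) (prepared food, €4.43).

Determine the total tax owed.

€10.32

Sundress €91.42: clothing & footwear → 0% → €0.00
Road atlas €19.76: books and periodicals → 3.5% → €0.69
Rotisserie chicken €12.07: prepared food → 7.5% → €0.91
Leather boots €125.77: clothing & footwear → 0% → €0.00
Laundry detergent €23.04: other taxable items → 9.5% → €2.19
Salad bar box €13.73: prepared food → 7.5% → €1.03
Burrito bowl €9.02: prepared food → 7.5% → €0.68
Winter coat €336.90: clothing & footwear → 0% + 1.25% surcharge = 1.25% → €4.21
Scarf €38.13: clothing & footwear → 0% → €0.00
Pizza slice €3.77: prepared food → 7.5% → €0.28
Hot soup (large) €4.43: prepared food → 7.5% → €0.33
Total tax = €0.69 + €0.91 + €2.19 + €1.03 + €0.68 + €4.21 + €0.28 + €0.33 = €10.32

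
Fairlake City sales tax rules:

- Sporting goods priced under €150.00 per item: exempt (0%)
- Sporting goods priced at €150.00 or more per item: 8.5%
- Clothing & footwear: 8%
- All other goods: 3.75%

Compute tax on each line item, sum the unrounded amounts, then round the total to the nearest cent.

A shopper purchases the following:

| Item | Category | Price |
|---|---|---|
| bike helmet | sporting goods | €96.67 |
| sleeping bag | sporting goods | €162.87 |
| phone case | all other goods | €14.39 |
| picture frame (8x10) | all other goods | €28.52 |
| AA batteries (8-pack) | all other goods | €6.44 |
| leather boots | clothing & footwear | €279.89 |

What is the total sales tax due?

Bike helmet €96.67: sporting goods, under €150.00 → 0% → €0.00
Sleeping bag €162.87: sporting goods, €150.00 or more → 8.5% → €13.84395
Phone case €14.39: all other goods → 3.75% → €0.539625
Picture frame (8x10) €28.52: all other goods → 3.75% → €1.0695
AA batteries (8-pack) €6.44: all other goods → 3.75% → €0.2415
Leather boots €279.89: clothing & footwear → 8% → €22.3912
Unrounded tax sum = €38.085775 → €38.09

€38.09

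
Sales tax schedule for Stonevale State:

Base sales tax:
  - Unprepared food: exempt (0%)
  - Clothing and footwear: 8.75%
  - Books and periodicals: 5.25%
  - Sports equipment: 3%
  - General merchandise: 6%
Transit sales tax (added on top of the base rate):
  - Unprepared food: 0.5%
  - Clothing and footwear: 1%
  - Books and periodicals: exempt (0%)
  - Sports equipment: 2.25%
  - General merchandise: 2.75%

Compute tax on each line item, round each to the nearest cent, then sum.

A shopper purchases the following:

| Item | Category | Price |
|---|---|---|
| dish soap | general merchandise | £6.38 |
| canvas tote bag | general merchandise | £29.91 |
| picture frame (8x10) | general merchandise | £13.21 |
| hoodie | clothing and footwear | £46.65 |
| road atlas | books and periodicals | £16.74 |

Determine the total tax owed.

£9.77

Dish soap £6.38: general merchandise → 6% + 2.75% transit = 8.75% → £0.56
Canvas tote bag £29.91: general merchandise → 6% + 2.75% transit = 8.75% → £2.62
Picture frame (8x10) £13.21: general merchandise → 6% + 2.75% transit = 8.75% → £1.16
Hoodie £46.65: clothing and footwear → 8.75% + 1% transit = 9.75% → £4.55
Road atlas £16.74: books and periodicals → 5.25% + 0% transit = 5.25% → £0.88
Total tax = £0.56 + £2.62 + £1.16 + £4.55 + £0.88 = £9.77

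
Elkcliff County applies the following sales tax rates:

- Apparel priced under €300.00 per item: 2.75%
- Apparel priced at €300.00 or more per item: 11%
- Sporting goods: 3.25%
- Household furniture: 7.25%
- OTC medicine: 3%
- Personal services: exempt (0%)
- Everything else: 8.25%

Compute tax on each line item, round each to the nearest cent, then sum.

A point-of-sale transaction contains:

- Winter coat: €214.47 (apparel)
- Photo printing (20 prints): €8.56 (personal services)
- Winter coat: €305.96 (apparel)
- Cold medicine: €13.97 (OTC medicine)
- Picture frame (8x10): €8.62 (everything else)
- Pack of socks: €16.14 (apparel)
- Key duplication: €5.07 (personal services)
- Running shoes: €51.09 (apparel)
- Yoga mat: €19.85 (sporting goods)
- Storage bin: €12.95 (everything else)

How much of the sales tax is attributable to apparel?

€41.40

Winter coat €214.47: apparel, under €300.00 → 2.75% → €5.90
Winter coat €305.96: apparel, €300.00 or more → 11% → €33.66
Pack of socks €16.14: apparel, under €300.00 → 2.75% → €0.44
Running shoes €51.09: apparel, under €300.00 → 2.75% → €1.40
Tax on apparel = €5.90 + €33.66 + €0.44 + €1.40 = €41.40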